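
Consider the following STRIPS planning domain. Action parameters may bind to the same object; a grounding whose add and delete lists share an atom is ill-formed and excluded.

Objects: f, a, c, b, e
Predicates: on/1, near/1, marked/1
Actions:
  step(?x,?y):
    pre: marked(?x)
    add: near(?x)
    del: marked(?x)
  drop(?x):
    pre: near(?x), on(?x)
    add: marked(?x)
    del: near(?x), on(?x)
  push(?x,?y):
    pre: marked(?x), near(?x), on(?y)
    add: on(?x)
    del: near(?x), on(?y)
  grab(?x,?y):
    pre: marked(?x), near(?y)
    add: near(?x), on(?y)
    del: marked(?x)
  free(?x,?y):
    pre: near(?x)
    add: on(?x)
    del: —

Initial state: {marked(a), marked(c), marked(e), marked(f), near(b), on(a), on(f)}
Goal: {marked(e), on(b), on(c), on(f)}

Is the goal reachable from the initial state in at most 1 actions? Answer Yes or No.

No

1. grab(c,b)  →  {marked(a), marked(e), marked(f), near(b), near(c), on(a), on(b), on(f)}
2. grab(f,c)  →  {marked(a), marked(e), near(b), near(c), near(f), on(a), on(b), on(c), on(f)}
optimal plan length = 2; 2 > 1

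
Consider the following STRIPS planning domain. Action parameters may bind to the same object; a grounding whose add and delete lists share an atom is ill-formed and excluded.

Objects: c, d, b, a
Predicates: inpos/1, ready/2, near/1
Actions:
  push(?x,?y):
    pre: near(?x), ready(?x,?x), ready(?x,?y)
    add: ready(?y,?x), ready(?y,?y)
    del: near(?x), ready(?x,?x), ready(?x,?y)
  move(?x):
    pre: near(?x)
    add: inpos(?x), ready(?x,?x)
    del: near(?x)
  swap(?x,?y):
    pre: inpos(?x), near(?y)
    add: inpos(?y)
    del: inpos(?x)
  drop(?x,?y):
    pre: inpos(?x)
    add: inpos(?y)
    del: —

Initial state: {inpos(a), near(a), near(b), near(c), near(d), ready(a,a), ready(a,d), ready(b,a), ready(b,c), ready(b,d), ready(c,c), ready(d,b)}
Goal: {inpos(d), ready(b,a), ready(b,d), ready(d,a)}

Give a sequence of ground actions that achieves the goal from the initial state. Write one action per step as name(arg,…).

push(a,d); move(d)

1. push(a,d)  →  {inpos(a), near(b), near(c), near(d), ready(b,a), ready(b,c), ready(b,d), ready(c,c), ready(d,a), ready(d,b), ready(d,d)}
2. move(d)  →  {inpos(a), inpos(d), near(b), near(c), ready(b,a), ready(b,c), ready(b,d), ready(c,c), ready(d,a), ready(d,b), ready(d,d)}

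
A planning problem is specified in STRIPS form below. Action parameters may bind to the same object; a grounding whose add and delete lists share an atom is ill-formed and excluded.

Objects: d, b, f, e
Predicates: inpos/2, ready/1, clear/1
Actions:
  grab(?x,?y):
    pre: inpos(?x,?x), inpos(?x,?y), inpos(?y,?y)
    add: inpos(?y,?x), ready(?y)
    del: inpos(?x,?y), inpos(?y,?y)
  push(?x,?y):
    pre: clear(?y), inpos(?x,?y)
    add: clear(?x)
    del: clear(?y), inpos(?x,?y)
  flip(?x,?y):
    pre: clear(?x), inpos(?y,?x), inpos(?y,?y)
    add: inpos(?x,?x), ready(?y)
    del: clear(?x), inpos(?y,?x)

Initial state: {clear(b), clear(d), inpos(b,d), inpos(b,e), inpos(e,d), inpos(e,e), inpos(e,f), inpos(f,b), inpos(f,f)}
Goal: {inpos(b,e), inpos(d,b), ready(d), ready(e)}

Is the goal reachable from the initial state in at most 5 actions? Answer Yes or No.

Yes

1. flip(d,e)  →  {clear(b), inpos(b,d), inpos(b,e), inpos(d,d), inpos(e,e), inpos(e,f), inpos(f,b), inpos(f,f), ready(e)}
2. flip(b,f)  →  {inpos(b,b), inpos(b,d), inpos(b,e), inpos(d,d), inpos(e,e), inpos(e,f), inpos(f,f), ready(e), ready(f)}
3. grab(b,d)  →  {inpos(b,b), inpos(b,e), inpos(d,b), inpos(e,e), inpos(e,f), inpos(f,f), ready(d), ready(e), ready(f)}
optimal plan length = 3; 3 ≤ 5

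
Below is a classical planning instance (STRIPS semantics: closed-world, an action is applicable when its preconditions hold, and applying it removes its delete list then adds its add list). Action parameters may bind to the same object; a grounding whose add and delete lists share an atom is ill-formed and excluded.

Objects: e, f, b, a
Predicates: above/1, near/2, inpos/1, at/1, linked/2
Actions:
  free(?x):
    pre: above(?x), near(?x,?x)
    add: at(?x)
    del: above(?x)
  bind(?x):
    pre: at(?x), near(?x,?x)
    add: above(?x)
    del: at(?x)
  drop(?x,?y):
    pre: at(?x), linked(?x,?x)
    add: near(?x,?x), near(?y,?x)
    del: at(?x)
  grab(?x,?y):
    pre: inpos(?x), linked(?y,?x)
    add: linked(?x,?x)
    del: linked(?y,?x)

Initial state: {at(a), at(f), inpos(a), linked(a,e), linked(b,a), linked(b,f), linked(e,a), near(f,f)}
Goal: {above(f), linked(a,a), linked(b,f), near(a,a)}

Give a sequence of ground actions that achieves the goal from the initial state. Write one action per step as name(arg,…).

bind(f); grab(a,e); drop(a,e)

1. bind(f)  →  {above(f), at(a), inpos(a), linked(a,e), linked(b,a), linked(b,f), linked(e,a), near(f,f)}
2. grab(a,e)  →  {above(f), at(a), inpos(a), linked(a,a), linked(a,e), linked(b,a), linked(b,f), near(f,f)}
3. drop(a,e)  →  {above(f), inpos(a), linked(a,a), linked(a,e), linked(b,a), linked(b,f), near(a,a), near(e,a), near(f,f)}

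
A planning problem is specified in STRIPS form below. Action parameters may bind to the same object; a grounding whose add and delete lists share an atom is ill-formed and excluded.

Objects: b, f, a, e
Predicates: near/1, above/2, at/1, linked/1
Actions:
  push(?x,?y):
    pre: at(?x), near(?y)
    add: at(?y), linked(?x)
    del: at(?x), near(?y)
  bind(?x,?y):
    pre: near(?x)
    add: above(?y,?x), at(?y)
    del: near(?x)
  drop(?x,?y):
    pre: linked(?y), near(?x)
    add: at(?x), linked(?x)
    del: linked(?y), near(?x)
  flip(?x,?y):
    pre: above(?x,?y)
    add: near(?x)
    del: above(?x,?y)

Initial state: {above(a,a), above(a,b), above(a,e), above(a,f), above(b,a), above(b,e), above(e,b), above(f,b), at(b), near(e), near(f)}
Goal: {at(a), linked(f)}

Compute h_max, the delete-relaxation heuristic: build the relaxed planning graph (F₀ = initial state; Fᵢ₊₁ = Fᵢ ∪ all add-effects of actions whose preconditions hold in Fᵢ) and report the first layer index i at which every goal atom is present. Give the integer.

2

F0 = init (11 atoms)
F1 = F0 ∪ {above(b,f), above(e,e), above(e,f), above(f,e), above(f,f), at(a), at(e), at(f), linked(b), near(a), near(b)}  (22 atoms)
F2 = F1 ∪ {above(b,b), above(e,a), above(f,a), linked(a), linked(e), linked(f)}  (28 atoms)
goal ⊆ F2  ⇒  h_max = 2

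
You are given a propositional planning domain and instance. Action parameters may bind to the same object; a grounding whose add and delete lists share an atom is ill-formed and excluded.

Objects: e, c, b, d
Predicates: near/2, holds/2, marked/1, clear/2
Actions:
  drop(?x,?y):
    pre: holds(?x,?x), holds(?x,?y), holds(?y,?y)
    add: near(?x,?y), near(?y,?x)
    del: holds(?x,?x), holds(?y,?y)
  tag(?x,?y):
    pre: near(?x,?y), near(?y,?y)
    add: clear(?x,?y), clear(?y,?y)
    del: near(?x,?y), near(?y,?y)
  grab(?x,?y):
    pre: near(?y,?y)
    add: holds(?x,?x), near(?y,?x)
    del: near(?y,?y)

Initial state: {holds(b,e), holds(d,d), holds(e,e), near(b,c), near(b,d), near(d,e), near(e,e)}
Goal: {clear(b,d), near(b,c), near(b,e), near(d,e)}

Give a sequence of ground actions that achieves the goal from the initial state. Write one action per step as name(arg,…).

1. drop(d,d)  →  {holds(b,e), holds(e,e), near(b,c), near(b,d), near(d,d), near(d,e), near(e,e)}
2. tag(b,d)  →  {clear(b,d), clear(d,d), holds(b,e), holds(e,e), near(b,c), near(d,e), near(e,e)}
3. grab(b,e)  →  {clear(b,d), clear(d,d), holds(b,b), holds(b,e), holds(e,e), near(b,c), near(d,e), near(e,b)}
4. drop(b,e)  →  {clear(b,d), clear(d,d), holds(b,e), near(b,c), near(b,e), near(d,e), near(e,b)}

drop(d,d); tag(b,d); grab(b,e); drop(b,e)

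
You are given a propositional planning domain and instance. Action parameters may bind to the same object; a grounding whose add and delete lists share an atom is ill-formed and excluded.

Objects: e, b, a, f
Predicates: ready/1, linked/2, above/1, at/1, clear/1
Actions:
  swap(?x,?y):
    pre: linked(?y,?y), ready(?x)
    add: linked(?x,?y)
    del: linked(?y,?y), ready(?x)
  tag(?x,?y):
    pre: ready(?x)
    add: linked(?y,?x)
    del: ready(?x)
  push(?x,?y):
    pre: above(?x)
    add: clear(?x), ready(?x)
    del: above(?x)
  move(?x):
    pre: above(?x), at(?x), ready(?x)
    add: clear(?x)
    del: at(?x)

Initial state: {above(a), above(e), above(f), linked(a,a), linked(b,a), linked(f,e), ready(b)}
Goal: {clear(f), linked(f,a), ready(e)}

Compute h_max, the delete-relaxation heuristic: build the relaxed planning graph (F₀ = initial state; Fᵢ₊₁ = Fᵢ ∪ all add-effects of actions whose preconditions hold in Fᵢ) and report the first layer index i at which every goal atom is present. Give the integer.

F0 = init (7 atoms)
F1 = F0 ∪ {clear(a), clear(e), clear(f), linked(a,b), linked(b,b), linked(e,b), linked(f,b), ready(a), ready(e), ready(f)}  (17 atoms)
F2 = F1 ∪ {linked(a,e), linked(a,f), linked(b,e), linked(b,f), linked(e,a), linked(e,e), linked(e,f), linked(f,a), linked(f,f)}  (26 atoms)
goal ⊆ F2  ⇒  h_max = 2

2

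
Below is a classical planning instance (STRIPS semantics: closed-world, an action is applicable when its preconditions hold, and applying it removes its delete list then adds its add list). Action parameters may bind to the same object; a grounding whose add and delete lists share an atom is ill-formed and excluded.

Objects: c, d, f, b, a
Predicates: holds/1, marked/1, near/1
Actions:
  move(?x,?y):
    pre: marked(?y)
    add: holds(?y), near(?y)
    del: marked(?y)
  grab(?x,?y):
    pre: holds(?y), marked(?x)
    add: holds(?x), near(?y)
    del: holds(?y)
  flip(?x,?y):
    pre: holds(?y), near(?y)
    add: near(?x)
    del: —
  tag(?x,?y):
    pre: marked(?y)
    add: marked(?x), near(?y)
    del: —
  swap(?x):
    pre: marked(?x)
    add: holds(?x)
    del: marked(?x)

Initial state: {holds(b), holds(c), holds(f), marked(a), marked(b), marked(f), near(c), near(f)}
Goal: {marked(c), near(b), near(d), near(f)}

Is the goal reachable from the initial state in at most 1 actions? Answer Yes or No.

No

1. flip(d,c)  →  {holds(b), holds(c), holds(f), marked(a), marked(b), marked(f), near(c), near(d), near(f)}
2. tag(c,b)  →  {holds(b), holds(c), holds(f), marked(a), marked(b), marked(c), marked(f), near(b), near(c), near(d), near(f)}
optimal plan length = 2; 2 > 1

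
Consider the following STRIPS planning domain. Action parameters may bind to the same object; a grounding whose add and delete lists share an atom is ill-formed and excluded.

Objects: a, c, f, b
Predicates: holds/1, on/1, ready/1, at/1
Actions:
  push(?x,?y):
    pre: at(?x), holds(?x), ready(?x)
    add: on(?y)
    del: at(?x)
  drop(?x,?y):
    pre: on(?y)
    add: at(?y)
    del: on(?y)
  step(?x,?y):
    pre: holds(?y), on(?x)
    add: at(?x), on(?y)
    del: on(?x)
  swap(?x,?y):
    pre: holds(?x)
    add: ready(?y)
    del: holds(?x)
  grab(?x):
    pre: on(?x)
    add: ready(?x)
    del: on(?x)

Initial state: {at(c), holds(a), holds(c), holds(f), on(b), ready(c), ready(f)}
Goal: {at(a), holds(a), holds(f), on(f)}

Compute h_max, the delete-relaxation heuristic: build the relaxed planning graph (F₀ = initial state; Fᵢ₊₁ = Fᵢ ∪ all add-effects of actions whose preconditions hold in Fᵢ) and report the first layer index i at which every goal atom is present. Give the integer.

2

F0 = init (7 atoms)
F1 = F0 ∪ {at(b), on(a), on(c), on(f), ready(a), ready(b)}  (13 atoms)
F2 = F1 ∪ {at(a), at(f)}  (15 atoms)
goal ⊆ F2  ⇒  h_max = 2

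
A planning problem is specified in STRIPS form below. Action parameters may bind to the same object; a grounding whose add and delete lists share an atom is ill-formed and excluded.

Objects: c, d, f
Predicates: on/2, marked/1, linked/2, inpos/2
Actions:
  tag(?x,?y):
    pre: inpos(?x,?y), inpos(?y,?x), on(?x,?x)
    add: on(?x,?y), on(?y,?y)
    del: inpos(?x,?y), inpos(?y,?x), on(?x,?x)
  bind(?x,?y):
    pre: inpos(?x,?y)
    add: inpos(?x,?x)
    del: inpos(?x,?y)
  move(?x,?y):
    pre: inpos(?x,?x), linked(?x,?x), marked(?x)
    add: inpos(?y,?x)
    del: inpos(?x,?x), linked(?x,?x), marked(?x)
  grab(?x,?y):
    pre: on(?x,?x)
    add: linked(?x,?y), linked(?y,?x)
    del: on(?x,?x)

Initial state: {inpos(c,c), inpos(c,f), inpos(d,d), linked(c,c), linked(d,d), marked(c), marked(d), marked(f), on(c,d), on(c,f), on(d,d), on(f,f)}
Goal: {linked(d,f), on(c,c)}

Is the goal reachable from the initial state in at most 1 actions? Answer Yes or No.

1. move(c,f)  →  {inpos(c,f), inpos(d,d), inpos(f,c), linked(d,d), marked(d), marked(f), on(c,d), on(c,f), on(d,d), on(f,f)}
2. tag(f,c)  →  {inpos(d,d), linked(d,d), marked(d), marked(f), on(c,c), on(c,d), on(c,f), on(d,d), on(f,c)}
3. grab(d,f)  →  {inpos(d,d), linked(d,d), linked(d,f), linked(f,d), marked(d), marked(f), on(c,c), on(c,d), on(c,f), on(f,c)}
optimal plan length = 3; 3 > 1

No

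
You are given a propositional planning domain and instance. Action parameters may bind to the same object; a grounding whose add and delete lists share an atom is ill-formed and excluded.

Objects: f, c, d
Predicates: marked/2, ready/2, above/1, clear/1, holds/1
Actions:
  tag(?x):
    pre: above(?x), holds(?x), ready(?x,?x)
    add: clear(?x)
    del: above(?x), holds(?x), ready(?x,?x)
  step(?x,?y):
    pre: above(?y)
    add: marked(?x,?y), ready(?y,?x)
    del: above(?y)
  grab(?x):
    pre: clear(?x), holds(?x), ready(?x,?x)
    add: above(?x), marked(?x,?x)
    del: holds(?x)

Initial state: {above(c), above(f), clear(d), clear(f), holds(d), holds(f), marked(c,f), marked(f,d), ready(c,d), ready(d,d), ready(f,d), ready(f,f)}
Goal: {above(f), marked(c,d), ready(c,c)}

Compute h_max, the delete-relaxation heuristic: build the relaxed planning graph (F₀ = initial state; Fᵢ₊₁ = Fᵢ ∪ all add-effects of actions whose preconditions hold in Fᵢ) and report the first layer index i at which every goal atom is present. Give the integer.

2

F0 = init (12 atoms)
F1 = F0 ∪ {above(d), marked(c,c), marked(d,c), marked(d,d), marked(d,f), marked(f,c), marked(f,f), ready(c,c), ready(c,f), ready(f,c)}  (22 atoms)
F2 = F1 ∪ {marked(c,d), ready(d,c), ready(d,f)}  (25 atoms)
goal ⊆ F2  ⇒  h_max = 2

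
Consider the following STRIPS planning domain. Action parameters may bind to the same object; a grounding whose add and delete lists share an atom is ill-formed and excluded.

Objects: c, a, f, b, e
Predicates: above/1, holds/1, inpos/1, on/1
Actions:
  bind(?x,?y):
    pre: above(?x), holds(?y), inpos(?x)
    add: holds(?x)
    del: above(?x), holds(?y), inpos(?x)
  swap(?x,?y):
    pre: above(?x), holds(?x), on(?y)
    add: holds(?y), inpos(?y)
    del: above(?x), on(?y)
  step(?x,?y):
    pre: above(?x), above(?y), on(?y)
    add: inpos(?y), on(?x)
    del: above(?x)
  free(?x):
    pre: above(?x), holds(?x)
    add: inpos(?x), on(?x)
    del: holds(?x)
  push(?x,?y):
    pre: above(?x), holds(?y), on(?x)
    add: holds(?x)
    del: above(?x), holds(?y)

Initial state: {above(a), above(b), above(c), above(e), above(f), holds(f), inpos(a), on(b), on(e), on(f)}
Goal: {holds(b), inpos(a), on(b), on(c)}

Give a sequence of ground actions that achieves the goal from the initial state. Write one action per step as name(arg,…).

step(c,f); push(b,f)

1. step(c,f)  →  {above(a), above(b), above(e), above(f), holds(f), inpos(a), inpos(f), on(b), on(c), on(e), on(f)}
2. push(b,f)  →  {above(a), above(e), above(f), holds(b), inpos(a), inpos(f), on(b), on(c), on(e), on(f)}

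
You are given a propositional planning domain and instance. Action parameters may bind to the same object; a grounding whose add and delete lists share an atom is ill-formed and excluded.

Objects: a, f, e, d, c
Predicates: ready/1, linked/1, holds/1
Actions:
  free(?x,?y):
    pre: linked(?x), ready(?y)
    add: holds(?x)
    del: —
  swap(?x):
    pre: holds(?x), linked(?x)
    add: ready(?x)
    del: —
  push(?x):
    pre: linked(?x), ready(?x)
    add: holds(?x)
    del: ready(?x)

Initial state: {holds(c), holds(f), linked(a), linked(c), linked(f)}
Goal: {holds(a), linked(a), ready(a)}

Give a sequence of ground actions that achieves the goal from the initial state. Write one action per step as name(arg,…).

1. swap(f)  →  {holds(c), holds(f), linked(a), linked(c), linked(f), ready(f)}
2. free(a,f)  →  {holds(a), holds(c), holds(f), linked(a), linked(c), linked(f), ready(f)}
3. swap(a)  →  {holds(a), holds(c), holds(f), linked(a), linked(c), linked(f), ready(a), ready(f)}

swap(f); free(a,f); swap(a)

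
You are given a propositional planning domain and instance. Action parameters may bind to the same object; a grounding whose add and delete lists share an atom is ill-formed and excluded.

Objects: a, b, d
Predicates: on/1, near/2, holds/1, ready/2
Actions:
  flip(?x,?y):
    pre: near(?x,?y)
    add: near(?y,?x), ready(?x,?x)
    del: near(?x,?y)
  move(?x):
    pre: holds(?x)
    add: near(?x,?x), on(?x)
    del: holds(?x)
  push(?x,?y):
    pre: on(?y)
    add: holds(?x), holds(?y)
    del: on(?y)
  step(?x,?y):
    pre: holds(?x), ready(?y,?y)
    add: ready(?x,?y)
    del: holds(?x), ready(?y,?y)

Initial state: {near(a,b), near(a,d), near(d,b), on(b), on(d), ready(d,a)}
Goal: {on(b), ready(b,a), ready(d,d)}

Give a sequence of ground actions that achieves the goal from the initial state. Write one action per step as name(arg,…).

flip(a,b); flip(d,b); push(b,d); step(b,a)

1. flip(a,b)  →  {near(a,d), near(b,a), near(d,b), on(b), on(d), ready(a,a), ready(d,a)}
2. flip(d,b)  →  {near(a,d), near(b,a), near(b,d), on(b), on(d), ready(a,a), ready(d,a), ready(d,d)}
3. push(b,d)  →  {holds(b), holds(d), near(a,d), near(b,a), near(b,d), on(b), ready(a,a), ready(d,a), ready(d,d)}
4. step(b,a)  →  {holds(d), near(a,d), near(b,a), near(b,d), on(b), ready(b,a), ready(d,a), ready(d,d)}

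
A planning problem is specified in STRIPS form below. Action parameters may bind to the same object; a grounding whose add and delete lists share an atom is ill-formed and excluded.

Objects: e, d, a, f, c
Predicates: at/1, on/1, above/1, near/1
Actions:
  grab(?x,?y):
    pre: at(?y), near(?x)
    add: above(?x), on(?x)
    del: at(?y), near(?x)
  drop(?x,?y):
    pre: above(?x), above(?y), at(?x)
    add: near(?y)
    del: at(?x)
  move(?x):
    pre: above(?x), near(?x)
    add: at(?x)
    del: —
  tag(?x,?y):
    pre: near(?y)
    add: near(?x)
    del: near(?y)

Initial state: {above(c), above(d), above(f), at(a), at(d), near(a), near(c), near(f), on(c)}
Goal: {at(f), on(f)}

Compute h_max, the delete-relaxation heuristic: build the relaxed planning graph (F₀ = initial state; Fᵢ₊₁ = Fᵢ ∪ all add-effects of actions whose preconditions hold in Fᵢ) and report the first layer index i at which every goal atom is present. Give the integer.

1

F0 = init (9 atoms)
F1 = F0 ∪ {above(a), at(c), at(f), near(d), near(e), on(a), on(f)}  (16 atoms)
goal ⊆ F1  ⇒  h_max = 1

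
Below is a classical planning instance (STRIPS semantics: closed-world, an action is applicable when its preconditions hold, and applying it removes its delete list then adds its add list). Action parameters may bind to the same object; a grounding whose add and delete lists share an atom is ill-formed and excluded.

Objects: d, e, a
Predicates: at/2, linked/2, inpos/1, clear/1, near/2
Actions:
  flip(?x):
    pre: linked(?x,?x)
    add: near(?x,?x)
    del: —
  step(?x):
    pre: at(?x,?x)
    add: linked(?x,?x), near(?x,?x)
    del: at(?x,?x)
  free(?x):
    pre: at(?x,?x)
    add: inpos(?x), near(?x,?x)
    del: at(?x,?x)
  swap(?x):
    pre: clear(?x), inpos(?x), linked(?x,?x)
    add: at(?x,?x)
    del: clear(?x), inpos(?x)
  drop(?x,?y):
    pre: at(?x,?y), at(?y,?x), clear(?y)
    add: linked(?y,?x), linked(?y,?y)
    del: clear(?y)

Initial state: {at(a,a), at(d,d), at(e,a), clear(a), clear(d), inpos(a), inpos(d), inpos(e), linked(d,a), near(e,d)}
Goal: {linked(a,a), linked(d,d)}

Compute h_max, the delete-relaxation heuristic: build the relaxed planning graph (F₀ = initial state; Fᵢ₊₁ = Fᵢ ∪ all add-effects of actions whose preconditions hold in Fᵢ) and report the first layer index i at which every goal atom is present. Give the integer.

F0 = init (10 atoms)
F1 = F0 ∪ {linked(a,a), linked(d,d), near(a,a), near(d,d)}  (14 atoms)
goal ⊆ F1  ⇒  h_max = 1

1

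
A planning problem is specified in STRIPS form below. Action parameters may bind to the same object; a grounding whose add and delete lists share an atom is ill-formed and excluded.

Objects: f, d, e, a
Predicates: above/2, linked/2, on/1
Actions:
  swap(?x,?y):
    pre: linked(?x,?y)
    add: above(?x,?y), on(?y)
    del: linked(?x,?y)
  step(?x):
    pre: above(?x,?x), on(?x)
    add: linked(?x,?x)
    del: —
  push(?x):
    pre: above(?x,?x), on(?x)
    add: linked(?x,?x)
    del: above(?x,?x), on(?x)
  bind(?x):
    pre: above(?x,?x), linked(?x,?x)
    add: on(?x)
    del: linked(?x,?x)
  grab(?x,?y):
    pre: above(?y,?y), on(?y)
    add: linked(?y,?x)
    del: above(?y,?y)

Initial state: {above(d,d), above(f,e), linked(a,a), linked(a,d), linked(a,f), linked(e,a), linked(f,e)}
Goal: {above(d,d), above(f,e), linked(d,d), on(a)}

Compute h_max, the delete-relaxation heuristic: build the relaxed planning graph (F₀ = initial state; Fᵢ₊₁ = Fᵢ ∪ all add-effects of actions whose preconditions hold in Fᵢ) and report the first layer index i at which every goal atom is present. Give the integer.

2

F0 = init (7 atoms)
F1 = F0 ∪ {above(a,a), above(a,d), above(a,f), above(e,a), on(a), on(d), on(e), on(f)}  (15 atoms)
F2 = F1 ∪ {linked(a,e), linked(d,a), linked(d,d), linked(d,e), linked(d,f)}  (20 atoms)
goal ⊆ F2  ⇒  h_max = 2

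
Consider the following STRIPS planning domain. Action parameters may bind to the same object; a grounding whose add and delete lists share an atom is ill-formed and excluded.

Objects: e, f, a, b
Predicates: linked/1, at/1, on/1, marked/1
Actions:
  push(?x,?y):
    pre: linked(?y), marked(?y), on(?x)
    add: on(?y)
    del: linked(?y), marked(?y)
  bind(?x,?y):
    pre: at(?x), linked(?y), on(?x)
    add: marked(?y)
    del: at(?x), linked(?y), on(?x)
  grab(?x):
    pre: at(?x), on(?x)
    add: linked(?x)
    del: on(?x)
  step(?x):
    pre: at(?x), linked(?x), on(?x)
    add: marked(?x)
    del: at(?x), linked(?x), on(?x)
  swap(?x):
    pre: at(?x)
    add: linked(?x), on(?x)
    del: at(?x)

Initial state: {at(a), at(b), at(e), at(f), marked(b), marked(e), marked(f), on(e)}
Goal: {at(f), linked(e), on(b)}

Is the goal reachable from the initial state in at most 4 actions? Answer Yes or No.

1. grab(e)  →  {at(a), at(b), at(e), at(f), linked(e), marked(b), marked(e), marked(f)}
2. swap(b)  →  {at(a), at(e), at(f), linked(b), linked(e), marked(b), marked(e), marked(f), on(b)}
optimal plan length = 2; 2 ≤ 4

Yes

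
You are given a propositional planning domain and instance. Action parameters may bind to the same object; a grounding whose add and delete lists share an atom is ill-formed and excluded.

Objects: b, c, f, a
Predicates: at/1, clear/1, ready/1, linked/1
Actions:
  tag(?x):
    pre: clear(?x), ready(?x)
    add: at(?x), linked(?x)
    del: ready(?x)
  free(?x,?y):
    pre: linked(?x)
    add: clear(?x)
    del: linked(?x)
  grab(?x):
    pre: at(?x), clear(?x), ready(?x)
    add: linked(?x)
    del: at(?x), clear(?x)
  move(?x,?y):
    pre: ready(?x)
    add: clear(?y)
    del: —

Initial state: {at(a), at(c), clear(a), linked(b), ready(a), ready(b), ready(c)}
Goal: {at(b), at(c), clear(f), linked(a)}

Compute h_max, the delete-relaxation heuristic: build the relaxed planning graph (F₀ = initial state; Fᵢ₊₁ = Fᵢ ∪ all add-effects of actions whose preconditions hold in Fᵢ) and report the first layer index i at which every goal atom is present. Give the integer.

2

F0 = init (7 atoms)
F1 = F0 ∪ {clear(b), clear(c), clear(f), linked(a)}  (11 atoms)
F2 = F1 ∪ {at(b), linked(c)}  (13 atoms)
goal ⊆ F2  ⇒  h_max = 2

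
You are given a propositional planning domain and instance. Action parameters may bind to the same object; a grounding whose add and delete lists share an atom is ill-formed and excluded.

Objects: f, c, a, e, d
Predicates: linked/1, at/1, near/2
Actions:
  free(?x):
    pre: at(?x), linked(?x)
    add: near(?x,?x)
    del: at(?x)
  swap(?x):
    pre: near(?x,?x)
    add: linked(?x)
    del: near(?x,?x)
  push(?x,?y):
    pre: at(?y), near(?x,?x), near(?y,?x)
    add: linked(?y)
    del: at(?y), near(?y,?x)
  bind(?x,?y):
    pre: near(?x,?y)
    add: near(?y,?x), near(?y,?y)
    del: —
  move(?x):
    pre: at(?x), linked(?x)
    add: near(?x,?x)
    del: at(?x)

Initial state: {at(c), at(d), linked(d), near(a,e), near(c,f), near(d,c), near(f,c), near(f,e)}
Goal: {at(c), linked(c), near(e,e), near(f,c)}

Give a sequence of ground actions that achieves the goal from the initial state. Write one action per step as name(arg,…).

bind(f,c); swap(c); bind(f,e)

1. bind(f,c)  →  {at(c), at(d), linked(d), near(a,e), near(c,c), near(c,f), near(d,c), near(f,c), near(f,e)}
2. swap(c)  →  {at(c), at(d), linked(c), linked(d), near(a,e), near(c,f), near(d,c), near(f,c), near(f,e)}
3. bind(f,e)  →  {at(c), at(d), linked(c), linked(d), near(a,e), near(c,f), near(d,c), near(e,e), near(e,f), near(f,c), near(f,e)}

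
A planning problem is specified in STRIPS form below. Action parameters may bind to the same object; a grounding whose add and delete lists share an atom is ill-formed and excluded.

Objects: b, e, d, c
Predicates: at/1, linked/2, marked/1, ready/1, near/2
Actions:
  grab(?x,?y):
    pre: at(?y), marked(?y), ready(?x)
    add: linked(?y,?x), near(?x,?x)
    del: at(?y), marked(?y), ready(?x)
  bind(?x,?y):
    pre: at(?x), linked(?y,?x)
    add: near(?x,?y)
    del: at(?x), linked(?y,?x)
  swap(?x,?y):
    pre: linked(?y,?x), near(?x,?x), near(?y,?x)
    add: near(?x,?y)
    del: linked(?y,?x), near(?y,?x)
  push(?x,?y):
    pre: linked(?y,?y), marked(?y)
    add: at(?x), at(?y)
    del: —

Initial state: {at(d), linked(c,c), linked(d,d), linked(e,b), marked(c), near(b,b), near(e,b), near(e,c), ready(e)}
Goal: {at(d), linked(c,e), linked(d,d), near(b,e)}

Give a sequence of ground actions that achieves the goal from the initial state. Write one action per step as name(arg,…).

swap(b,e); push(b,c); grab(e,c)

1. swap(b,e)  →  {at(d), linked(c,c), linked(d,d), marked(c), near(b,b), near(b,e), near(e,c), ready(e)}
2. push(b,c)  →  {at(b), at(c), at(d), linked(c,c), linked(d,d), marked(c), near(b,b), near(b,e), near(e,c), ready(e)}
3. grab(e,c)  →  {at(b), at(d), linked(c,c), linked(c,e), linked(d,d), near(b,b), near(b,e), near(e,c), near(e,e)}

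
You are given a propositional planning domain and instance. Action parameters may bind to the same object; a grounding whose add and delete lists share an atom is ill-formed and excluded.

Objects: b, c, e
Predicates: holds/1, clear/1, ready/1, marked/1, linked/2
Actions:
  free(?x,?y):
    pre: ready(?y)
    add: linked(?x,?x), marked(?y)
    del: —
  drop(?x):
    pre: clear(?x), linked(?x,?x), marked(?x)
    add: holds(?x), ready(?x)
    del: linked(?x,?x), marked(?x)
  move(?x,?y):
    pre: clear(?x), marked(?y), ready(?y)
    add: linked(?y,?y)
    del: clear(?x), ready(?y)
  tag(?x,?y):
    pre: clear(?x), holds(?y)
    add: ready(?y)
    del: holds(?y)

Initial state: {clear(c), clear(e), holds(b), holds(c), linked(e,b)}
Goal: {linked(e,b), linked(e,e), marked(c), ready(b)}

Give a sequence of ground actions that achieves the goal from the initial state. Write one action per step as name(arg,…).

1. tag(c,b)  →  {clear(c), clear(e), holds(c), linked(e,b), ready(b)}
2. tag(c,c)  →  {clear(c), clear(e), linked(e,b), ready(b), ready(c)}
3. free(e,c)  →  {clear(c), clear(e), linked(e,b), linked(e,e), marked(c), ready(b), ready(c)}

tag(c,b); tag(c,c); free(e,c)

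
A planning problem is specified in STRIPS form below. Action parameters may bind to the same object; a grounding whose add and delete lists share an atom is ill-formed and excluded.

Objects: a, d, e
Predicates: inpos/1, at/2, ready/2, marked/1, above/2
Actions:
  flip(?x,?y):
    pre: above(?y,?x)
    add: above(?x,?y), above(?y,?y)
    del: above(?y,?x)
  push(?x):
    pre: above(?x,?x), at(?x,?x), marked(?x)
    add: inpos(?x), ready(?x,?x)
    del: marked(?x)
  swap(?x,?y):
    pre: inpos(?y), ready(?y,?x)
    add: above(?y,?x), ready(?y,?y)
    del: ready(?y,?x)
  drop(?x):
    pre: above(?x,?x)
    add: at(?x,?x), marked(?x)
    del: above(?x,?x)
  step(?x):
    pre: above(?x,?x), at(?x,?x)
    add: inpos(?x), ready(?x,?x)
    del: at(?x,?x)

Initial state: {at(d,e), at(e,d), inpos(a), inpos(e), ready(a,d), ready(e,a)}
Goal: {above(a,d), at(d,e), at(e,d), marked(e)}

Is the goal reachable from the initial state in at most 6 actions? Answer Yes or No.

Yes

1. swap(a,e)  →  {above(e,a), at(d,e), at(e,d), inpos(a), inpos(e), ready(a,d), ready(e,e)}
2. flip(a,e)  →  {above(a,e), above(e,e), at(d,e), at(e,d), inpos(a), inpos(e), ready(a,d), ready(e,e)}
3. swap(d,a)  →  {above(a,d), above(a,e), above(e,e), at(d,e), at(e,d), inpos(a), inpos(e), ready(a,a), ready(e,e)}
4. drop(e)  →  {above(a,d), above(a,e), at(d,e), at(e,d), at(e,e), inpos(a), inpos(e), marked(e), ready(a,a), ready(e,e)}
optimal plan length = 4; 4 ≤ 6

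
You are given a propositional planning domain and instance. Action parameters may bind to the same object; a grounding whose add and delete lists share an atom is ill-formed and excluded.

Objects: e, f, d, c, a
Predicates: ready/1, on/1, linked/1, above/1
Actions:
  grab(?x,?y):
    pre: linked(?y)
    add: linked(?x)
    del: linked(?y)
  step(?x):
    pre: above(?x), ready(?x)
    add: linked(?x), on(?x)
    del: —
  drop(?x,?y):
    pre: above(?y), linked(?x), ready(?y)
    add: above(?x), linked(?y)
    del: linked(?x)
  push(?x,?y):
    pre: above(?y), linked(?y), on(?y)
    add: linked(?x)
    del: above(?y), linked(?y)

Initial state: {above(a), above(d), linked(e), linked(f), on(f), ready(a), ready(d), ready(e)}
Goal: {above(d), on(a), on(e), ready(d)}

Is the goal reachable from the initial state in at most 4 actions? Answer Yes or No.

Yes

1. step(a)  →  {above(a), above(d), linked(a), linked(e), linked(f), on(a), on(f), ready(a), ready(d), ready(e)}
2. drop(e,d)  →  {above(a), above(d), above(e), linked(a), linked(d), linked(f), on(a), on(f), ready(a), ready(d), ready(e)}
3. step(e)  →  {above(a), above(d), above(e), linked(a), linked(d), linked(e), linked(f), on(a), on(e), on(f), ready(a), ready(d), ready(e)}
optimal plan length = 3; 3 ≤ 4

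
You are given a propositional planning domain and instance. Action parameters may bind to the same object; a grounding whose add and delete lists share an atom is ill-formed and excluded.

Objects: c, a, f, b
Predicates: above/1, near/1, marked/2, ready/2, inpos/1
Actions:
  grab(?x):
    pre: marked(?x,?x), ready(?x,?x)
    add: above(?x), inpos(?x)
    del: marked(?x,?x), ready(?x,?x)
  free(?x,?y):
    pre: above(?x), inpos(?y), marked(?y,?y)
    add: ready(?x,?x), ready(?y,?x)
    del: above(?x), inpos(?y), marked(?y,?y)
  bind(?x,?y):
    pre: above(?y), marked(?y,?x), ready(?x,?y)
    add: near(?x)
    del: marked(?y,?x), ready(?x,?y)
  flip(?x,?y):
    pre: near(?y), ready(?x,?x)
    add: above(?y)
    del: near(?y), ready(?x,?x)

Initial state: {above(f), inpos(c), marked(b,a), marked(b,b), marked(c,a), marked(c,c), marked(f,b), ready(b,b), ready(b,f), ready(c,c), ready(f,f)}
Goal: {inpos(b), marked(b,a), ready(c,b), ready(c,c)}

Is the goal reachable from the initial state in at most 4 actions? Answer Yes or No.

Yes

1. grab(b)  →  {above(b), above(f), inpos(b), inpos(c), marked(b,a), marked(c,a), marked(c,c), marked(f,b), ready(b,f), ready(c,c), ready(f,f)}
2. free(b,c)  →  {above(f), inpos(b), marked(b,a), marked(c,a), marked(f,b), ready(b,b), ready(b,f), ready(c,b), ready(c,c), ready(f,f)}
optimal plan length = 2; 2 ≤ 4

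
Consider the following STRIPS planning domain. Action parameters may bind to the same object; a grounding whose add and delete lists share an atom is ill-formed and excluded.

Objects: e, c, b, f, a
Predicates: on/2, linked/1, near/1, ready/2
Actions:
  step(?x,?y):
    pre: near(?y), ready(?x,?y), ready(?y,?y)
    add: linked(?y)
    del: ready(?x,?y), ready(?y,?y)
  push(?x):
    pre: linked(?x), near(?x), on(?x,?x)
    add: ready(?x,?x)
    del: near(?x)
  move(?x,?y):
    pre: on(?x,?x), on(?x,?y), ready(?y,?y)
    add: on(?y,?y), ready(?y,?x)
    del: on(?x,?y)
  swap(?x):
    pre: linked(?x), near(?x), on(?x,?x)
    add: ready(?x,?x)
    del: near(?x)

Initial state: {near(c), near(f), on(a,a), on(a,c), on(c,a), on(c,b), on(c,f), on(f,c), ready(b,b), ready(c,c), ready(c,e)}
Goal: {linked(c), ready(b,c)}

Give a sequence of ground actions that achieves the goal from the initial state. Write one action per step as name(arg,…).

1. move(a,c)  →  {near(c), near(f), on(a,a), on(c,a), on(c,b), on(c,c), on(c,f), on(f,c), ready(b,b), ready(c,a), ready(c,c), ready(c,e)}
2. step(c,c)  →  {linked(c), near(c), near(f), on(a,a), on(c,a), on(c,b), on(c,c), on(c,f), on(f,c), ready(b,b), ready(c,a), ready(c,e)}
3. move(c,b)  →  {linked(c), near(c), near(f), on(a,a), on(b,b), on(c,a), on(c,c), on(c,f), on(f,c), ready(b,b), ready(b,c), ready(c,a), ready(c,e)}

move(a,c); step(c,c); move(c,b)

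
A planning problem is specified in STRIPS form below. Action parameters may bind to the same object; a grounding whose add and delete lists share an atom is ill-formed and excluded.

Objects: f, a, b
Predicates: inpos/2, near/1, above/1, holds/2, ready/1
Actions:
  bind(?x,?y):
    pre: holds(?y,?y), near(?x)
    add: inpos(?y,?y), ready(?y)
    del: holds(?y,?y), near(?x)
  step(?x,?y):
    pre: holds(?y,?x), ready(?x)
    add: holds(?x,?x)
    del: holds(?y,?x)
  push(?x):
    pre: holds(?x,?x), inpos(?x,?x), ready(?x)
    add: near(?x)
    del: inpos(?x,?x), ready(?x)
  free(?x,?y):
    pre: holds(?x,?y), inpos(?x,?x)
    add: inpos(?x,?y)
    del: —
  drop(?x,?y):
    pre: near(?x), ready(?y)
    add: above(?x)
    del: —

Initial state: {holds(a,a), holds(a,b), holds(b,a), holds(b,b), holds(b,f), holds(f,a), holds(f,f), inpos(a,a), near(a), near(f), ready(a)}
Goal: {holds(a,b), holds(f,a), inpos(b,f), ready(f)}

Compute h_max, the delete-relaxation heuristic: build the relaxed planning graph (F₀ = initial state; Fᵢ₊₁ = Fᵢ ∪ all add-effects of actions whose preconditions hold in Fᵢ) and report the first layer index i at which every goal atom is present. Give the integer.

2

F0 = init (11 atoms)
F1 = F0 ∪ {above(a), above(f), inpos(a,b), inpos(b,b), inpos(f,f), ready(b), ready(f)}  (18 atoms)
F2 = F1 ∪ {inpos(b,a), inpos(b,f), inpos(f,a), near(b)}  (22 atoms)
goal ⊆ F2  ⇒  h_max = 2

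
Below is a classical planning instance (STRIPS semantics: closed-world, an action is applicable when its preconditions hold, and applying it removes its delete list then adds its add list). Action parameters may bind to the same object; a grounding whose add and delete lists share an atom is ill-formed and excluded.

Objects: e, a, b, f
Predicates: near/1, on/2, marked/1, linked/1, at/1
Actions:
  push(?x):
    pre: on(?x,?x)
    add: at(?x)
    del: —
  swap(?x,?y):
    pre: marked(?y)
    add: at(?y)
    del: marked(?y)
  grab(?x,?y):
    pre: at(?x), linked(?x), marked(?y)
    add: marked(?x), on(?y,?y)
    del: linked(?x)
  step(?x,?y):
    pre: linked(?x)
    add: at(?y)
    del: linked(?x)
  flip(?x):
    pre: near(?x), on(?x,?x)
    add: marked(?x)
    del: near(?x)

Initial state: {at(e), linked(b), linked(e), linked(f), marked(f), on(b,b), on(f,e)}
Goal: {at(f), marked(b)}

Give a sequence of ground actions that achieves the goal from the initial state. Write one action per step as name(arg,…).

push(b); grab(b,f); push(f)

1. push(b)  →  {at(b), at(e), linked(b), linked(e), linked(f), marked(f), on(b,b), on(f,e)}
2. grab(b,f)  →  {at(b), at(e), linked(e), linked(f), marked(b), marked(f), on(b,b), on(f,e), on(f,f)}
3. push(f)  →  {at(b), at(e), at(f), linked(e), linked(f), marked(b), marked(f), on(b,b), on(f,e), on(f,f)}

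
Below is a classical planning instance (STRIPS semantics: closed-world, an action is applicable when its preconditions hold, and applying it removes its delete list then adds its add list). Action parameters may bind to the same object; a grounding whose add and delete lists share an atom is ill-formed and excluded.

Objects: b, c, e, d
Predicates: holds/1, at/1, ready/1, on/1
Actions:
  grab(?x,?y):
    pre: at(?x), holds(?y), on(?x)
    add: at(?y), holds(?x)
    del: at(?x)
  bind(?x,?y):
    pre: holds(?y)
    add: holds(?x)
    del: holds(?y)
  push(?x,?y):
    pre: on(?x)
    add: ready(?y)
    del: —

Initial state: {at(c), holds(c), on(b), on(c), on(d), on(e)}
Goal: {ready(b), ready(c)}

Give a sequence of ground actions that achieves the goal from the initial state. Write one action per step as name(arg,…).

push(b,b); push(b,c)

1. push(b,b)  →  {at(c), holds(c), on(b), on(c), on(d), on(e), ready(b)}
2. push(b,c)  →  {at(c), holds(c), on(b), on(c), on(d), on(e), ready(b), ready(c)}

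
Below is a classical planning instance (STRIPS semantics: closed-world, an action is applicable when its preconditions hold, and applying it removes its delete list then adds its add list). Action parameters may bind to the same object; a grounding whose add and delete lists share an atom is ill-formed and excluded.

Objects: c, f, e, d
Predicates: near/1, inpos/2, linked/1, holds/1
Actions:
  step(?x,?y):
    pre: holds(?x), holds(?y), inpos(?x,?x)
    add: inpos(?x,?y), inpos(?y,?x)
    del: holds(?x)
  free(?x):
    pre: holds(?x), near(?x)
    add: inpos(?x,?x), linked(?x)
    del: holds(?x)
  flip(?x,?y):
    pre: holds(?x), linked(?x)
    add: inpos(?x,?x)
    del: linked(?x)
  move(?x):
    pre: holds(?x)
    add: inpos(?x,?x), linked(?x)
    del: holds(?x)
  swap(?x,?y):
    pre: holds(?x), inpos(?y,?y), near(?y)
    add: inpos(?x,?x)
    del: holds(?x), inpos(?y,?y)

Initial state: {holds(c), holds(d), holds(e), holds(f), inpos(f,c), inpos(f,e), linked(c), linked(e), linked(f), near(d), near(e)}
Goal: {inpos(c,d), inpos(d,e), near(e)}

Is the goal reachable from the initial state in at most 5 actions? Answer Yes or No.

1. flip(c,c)  →  {holds(c), holds(d), holds(e), holds(f), inpos(c,c), inpos(f,c), inpos(f,e), linked(e), linked(f), near(d), near(e)}
2. step(c,d)  →  {holds(d), holds(e), holds(f), inpos(c,c), inpos(c,d), inpos(d,c), inpos(f,c), inpos(f,e), linked(e), linked(f), near(d), near(e)}
3. flip(e,c)  →  {holds(d), holds(e), holds(f), inpos(c,c), inpos(c,d), inpos(d,c), inpos(e,e), inpos(f,c), inpos(f,e), linked(f), near(d), near(e)}
4. step(e,d)  →  {holds(d), holds(f), inpos(c,c), inpos(c,d), inpos(d,c), inpos(d,e), inpos(e,d), inpos(e,e), inpos(f,c), inpos(f,e), linked(f), near(d), near(e)}
optimal plan length = 4; 4 ≤ 5

Yes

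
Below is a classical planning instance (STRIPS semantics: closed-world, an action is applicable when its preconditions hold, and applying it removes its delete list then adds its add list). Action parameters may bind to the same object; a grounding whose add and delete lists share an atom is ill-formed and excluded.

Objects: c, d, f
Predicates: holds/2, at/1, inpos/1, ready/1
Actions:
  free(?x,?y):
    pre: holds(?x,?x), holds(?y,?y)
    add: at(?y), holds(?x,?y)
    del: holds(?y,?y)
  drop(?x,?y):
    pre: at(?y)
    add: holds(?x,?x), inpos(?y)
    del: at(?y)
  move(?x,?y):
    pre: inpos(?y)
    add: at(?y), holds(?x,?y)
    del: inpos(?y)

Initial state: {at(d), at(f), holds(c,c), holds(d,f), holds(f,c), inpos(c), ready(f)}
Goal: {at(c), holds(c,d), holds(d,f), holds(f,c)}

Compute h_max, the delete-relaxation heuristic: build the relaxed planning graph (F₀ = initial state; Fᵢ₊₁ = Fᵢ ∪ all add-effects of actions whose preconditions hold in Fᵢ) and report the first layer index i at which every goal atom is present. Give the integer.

F0 = init (7 atoms)
F1 = F0 ∪ {at(c), holds(d,c), holds(d,d), holds(f,f), inpos(d), inpos(f)}  (13 atoms)
F2 = F1 ∪ {holds(c,d), holds(c,f), holds(f,d)}  (16 atoms)
goal ⊆ F2  ⇒  h_max = 2

2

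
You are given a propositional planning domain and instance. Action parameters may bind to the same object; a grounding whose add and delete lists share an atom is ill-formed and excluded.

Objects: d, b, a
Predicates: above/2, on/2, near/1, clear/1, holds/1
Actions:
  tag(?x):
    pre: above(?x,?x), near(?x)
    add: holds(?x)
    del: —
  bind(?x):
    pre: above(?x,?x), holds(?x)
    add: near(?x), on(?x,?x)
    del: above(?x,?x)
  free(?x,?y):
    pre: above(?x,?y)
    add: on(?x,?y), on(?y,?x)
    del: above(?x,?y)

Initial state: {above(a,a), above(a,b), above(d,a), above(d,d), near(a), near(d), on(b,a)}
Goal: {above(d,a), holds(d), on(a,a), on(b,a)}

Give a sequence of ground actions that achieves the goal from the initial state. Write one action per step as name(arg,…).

tag(d); free(a,a)

1. tag(d)  →  {above(a,a), above(a,b), above(d,a), above(d,d), holds(d), near(a), near(d), on(b,a)}
2. free(a,a)  →  {above(a,b), above(d,a), above(d,d), holds(d), near(a), near(d), on(a,a), on(b,a)}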